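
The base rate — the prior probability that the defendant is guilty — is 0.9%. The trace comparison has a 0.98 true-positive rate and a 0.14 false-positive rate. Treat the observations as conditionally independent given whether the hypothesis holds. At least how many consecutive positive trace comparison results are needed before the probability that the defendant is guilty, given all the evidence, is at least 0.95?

Prior odds = 0.009/0.991 = 9/991.
Likelihood ratio of a positive result = 0.98/0.14 = 7.
Target posterior odds = 0.95/0.05 = 19.
Require 7ⁿ ≥ 19 ÷ (9/991) = 18829/9.
7³ = 343 falls short of 18829/9 but 7⁴ = 2401 reaches it, so n = 4.

4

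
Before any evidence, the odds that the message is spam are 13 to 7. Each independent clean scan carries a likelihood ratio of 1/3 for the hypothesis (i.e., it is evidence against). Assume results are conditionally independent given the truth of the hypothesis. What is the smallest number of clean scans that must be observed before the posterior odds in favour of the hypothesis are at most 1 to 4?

Prior odds = 13/7.
Likelihood ratio per clean scan = 1/3.
Target odds = 0.25.
Need (13/7) × (1/3)ⁿ ≤ 0.25, i.e. (1/3)ⁿ ≤ 7/52.
(1/3)¹ = 1/3 is still above 7/52 but (1/3)² = 1/9 is at or below it, so n = 2.

2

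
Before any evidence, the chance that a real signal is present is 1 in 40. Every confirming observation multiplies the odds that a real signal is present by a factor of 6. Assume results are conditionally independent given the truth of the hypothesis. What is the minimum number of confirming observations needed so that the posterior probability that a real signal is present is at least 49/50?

5

Prior odds: 0.025 ÷ 0.975 = 1/39.
Likelihood ratio per confirming observation = 6.
Target odds: 0.98 ÷ 0.02 = 49.
Require 6ⁿ ≥ 49 ÷ (1/39) = 1911.
6⁴ = 1296 falls short of 1911 but 6⁵ = 7776 reaches it, so n = 5.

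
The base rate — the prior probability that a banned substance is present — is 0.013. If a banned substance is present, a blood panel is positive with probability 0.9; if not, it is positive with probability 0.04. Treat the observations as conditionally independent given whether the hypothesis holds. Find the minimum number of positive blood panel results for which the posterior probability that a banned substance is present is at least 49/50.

Prior odds: 0.013 ÷ 0.987 = 13/987.
Likelihood ratio of a positive = 0.9/0.04 = 22.5.
Target odds: 0.98 ÷ 0.02 = 49.
Need (13/987) × 22.5ⁿ ≥ 49, i.e. 22.5ⁿ ≥ 48363/13.
22.5² = 506.25 falls short of 48363/13 but 22.5³ = 11390.625 reaches it, so n = 3.

3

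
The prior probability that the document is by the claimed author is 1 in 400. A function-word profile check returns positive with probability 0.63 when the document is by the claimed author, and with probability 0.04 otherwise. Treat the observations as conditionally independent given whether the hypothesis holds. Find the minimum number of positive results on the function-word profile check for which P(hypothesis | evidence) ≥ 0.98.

4

Prior odds: 0.0025 ÷ 0.9975 = 1/399.
Likelihood ratio of a positive result = 0.63/0.04 = 15.75.
Target odds: 0.98 ÷ 0.02 = 49.
Need (1/399) × 15.75ⁿ ≥ 49, i.e. 15.75ⁿ ≥ 19551.
15.75³ = 3906.984375 falls short of 19551 but 15.75⁴ = 15752961/256 reaches it, so n = 4.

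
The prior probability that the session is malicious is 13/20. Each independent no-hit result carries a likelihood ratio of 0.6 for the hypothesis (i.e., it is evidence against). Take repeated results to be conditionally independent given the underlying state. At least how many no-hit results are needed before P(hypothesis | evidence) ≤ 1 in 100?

Prior odds: 0.65 ÷ 0.35 = 13/7.
Likelihood ratio per no-hit result = 0.6.
Target posterior odds = 0.01/0.99 = 1/99.
Need (13/7) × 0.6ⁿ ≤ 1/99, i.e. 0.6ⁿ ≤ 7/1287.
0.6¹⁰ = 59049/9765625 is still above 7/1287 but 0.6¹¹ = 177147/48828125 is at or below it, so n = 11.

11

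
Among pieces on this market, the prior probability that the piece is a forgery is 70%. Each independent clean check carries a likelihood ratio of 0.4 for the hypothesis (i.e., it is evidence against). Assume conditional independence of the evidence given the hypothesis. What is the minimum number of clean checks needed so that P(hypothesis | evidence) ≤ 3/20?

Prior odds: 0.7 ÷ 0.3 = 7/3.
Likelihood ratio per clean check = 0.4.
Target odds: 0.15 ÷ 0.85 = 3/17.
Require 0.4ⁿ ≤ 3/17 ÷ (7/3) = 9/119.
0.4² = 0.16 is still above 9/119 but 0.4³ = 0.064 is at or below it, so n = 3.

3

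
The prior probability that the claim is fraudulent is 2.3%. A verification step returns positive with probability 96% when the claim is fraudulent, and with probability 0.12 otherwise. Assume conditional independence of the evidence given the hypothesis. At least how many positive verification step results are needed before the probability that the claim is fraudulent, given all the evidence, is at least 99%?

5

Prior odds: 0.023 ÷ 0.977 = 23/977.
Likelihood ratio of a positive result = 0.96/0.12 = 8.
Target posterior odds = 0.99/0.01 = 99.
Require 8ⁿ ≥ 99 ÷ (23/977) = 96723/23.
8⁴ = 4096 falls short of 96723/23 but 8⁵ = 32768 reaches it, so n = 5.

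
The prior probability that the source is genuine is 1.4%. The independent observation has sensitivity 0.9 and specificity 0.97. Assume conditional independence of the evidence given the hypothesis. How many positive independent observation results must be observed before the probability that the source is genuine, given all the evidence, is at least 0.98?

3

Prior odds: 0.014 ÷ 0.986 = 7/493.
False-positive rate = 1 − 0.97 = 0.03; likelihood ratio of a positive = 0.9/0.03 = 30.
Target posterior odds = 0.98/0.02 = 49.
Need (7/493) × 30ⁿ ≥ 49, i.e. 30ⁿ ≥ 3451.
30² = 900 falls short of 3451 but 30³ = 27000 reaches it, so n = 3.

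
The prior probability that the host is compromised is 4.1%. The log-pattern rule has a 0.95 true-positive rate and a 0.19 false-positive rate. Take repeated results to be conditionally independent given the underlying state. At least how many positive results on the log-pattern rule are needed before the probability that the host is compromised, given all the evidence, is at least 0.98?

Prior odds: 0.041 ÷ 0.959 = 41/959.
Likelihood ratio of a positive result = 0.95/0.19 = 5.
Target posterior odds = 0.98/0.02 = 49.
Require 5ⁿ ≥ 49 ÷ (41/959) = 46991/41.
5⁴ = 625 falls short of 46991/41 but 5⁵ = 3125 reaches it, so n = 5.

5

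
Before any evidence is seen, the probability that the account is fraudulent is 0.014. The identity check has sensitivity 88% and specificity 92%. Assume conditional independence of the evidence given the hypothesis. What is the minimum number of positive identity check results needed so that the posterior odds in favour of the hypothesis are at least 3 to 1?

3

Prior odds = 0.014/0.986 = 7/493.
False-positive rate = 1 − 0.92 = 0.08; likelihood ratio of a positive = 0.88/0.08 = 11.
Target odds = 3.
Require 11ⁿ ≥ 3 ÷ (7/493) = 1479/7.
11² = 121 falls short of 1479/7 but 11³ = 1331 reaches it, so n = 3.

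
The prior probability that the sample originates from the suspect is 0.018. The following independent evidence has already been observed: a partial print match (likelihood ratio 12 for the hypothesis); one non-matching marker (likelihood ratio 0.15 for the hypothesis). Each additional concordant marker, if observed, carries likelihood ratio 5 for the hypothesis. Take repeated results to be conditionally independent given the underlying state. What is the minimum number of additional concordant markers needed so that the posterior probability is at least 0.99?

5

Prior odds = 0.018/0.982 = 9/491.
Combined Bayes factor of the evidence already in hand = 12 × 0.15 = 1.8.
Odds after that evidence = (9/491) × 1.8 = 81/2455.
Target odds = 0.99/0.01 = 99.
Need 5ⁿ ≥ 99 ÷ (81/2455) = 27005/9.
5⁴ = 625 falls short of 27005/9 but 5⁵ = 3125 reaches it, so n = 5.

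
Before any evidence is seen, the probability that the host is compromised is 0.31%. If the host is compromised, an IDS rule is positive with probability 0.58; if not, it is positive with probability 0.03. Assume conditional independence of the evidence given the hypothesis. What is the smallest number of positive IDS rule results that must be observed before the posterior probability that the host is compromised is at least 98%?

4

Prior odds = 0.0031/0.9969 = 31/9969.
Likelihood ratio of a positive = 0.58/0.03 = 58/3.
Target posterior odds = 0.98/0.02 = 49.
Require (58/3)ⁿ ≥ 49 ÷ (31/9969) = 488481/31.
(58/3)³ = 195112/27 falls short of 488481/31 but (58/3)⁴ = 11316496/81 reaches it, so n = 4.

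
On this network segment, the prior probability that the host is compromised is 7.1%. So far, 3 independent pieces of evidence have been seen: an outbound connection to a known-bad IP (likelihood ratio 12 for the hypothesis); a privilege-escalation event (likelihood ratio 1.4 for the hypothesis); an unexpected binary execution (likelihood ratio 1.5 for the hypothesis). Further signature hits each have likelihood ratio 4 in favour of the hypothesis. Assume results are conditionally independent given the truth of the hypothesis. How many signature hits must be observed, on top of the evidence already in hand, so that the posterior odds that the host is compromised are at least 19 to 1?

Prior odds = 0.071/0.929 = 71/929.
Combined Bayes factor of the evidence already in hand = 12 × 1.4 × 1.5 = 25.2.
Odds after that evidence = (71/929) × 25.2 = 8946/4645.
Target odds = 19.
Need 4ⁿ ≥ 19 ÷ (8946/4645) = 88255/8946.
4¹ = 4 falls short of 88255/8946 but 4² = 16 reaches it, so n = 2.

2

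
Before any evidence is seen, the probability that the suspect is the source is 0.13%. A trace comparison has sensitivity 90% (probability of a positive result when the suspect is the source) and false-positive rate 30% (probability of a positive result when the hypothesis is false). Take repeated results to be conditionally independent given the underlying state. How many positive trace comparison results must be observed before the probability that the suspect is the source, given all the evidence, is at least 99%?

11

Prior odds: 0.0013 ÷ 0.9987 = 13/9987.
Likelihood ratio of a positive result = 0.9/0.3 = 3.
Target odds: 0.99 ÷ 0.01 = 99.
Need (13/9987) × 3ⁿ ≥ 99, i.e. 3ⁿ ≥ 988713/13.
3¹⁰ = 59049 falls short of 988713/13 but 3¹¹ = 177147 reaches it, so n = 11.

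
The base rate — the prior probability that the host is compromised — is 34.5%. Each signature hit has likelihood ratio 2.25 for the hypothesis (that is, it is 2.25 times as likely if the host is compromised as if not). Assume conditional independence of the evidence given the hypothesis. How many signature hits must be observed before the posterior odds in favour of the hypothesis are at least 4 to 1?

Prior odds = 0.345/0.655 = 69/131.
Likelihood ratio per signature hit = 2.25.
Target odds = 4.
Require 2.25ⁿ ≥ 4 ÷ (69/131) = 524/69.
2.25² = 5.0625 falls short of 524/69 but 2.25³ = 11.390625 reaches it, so n = 3.

3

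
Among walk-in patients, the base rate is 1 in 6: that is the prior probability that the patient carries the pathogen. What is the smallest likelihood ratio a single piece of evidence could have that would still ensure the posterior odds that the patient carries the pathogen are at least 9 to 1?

45

Prior odds = (1/6)/(5/6) = 0.2.
Target odds = 9.
Required Bayes factor = 9 ÷ 0.2 = 45.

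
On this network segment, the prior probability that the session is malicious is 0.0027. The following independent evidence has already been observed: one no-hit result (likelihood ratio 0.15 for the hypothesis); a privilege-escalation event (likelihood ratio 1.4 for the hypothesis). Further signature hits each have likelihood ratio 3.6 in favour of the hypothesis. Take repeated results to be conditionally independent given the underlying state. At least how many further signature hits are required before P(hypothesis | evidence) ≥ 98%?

Prior odds = 0.0027/0.9973 = 27/9973.
Combined Bayes factor of the evidence already in hand = 0.15 × 1.4 = 0.21.
Odds after that evidence = (27/9973) × 0.21 = 567/997300.
Target odds = 0.98/0.02 = 49.
Need 3.6ⁿ ≥ 49 ÷ (567/997300) = 6981100/81.
3.6⁸ ≈28211.1 falls short of 6981100/81 but 3.6⁹ ≈101560 reaches it, so n = 9.

9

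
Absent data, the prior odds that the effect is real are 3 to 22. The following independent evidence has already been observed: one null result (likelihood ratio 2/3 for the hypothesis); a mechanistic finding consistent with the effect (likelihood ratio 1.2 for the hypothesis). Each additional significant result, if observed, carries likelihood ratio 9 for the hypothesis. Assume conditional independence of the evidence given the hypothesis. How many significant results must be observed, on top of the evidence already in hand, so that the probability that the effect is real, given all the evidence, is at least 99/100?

Prior odds = 3/22.
Combined Bayes factor of the evidence already in hand = (2/3) × 1.2 = 0.8.
Odds after that evidence = (3/22) × 0.8 = 6/55.
Target odds = 0.99/0.01 = 99.
Need 9ⁿ ≥ 99 ÷ (6/55) = 907.5.
9³ = 729 falls short of 907.5 but 9⁴ = 6561 reaches it, so n = 4.

4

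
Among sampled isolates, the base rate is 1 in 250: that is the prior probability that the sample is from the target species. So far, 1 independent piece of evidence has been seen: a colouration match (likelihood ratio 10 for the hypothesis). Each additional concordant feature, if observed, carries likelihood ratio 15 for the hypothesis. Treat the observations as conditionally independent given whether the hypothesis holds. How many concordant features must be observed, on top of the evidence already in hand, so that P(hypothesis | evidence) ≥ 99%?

Prior odds = 0.004/0.996 = 1/249.
Bayes factor of the evidence already in hand = 10.
Odds after that evidence = (1/249) × 10 = 10/249.
Target odds = 0.99/0.01 = 99.
Need 15ⁿ ≥ 99 ÷ (10/249) = 2465.1.
15² = 225 falls short of 2465.1 but 15³ = 3375 reaches it, so n = 3.

3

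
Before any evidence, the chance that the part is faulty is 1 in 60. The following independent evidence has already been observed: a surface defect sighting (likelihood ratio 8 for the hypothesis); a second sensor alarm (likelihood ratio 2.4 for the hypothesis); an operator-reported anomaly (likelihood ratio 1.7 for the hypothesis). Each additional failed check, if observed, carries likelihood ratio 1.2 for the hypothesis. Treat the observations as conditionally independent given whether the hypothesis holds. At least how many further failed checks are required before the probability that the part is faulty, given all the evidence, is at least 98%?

25

Prior odds = (1/60)/(59/60) = 1/59.
Combined Bayes factor of the evidence already in hand = 8 × 2.4 × 1.7 = 32.64.
Odds after that evidence = (1/59) × 32.64 = 816/1475.
Target odds = 0.98/0.02 = 49.
Need 1.2ⁿ ≥ 49 ÷ (816/1475) = 72275/816.
1.2²⁴ ≈79.4968 falls short of 72275/816 but 1.2²⁵ ≈95.3962 reaches it, so n = 25.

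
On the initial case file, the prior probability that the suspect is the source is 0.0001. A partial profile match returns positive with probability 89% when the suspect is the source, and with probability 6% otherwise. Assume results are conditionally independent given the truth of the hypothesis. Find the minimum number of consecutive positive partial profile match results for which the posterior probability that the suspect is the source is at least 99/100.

Prior odds: 0.0001 ÷ 0.9999 = 1/9999.
Likelihood ratio of a positive result = 0.89/0.06 = 89/6.
Target odds: 0.99 ÷ 0.01 = 99.
Need (1/9999) × (89/6)ⁿ ≥ 99, i.e. (89/6)ⁿ ≥ 989901.
(89/6)⁵ ≈718115 falls short of 989901 but (89/6)⁶ ≈1.0652e+07 reaches it, so n = 6.

6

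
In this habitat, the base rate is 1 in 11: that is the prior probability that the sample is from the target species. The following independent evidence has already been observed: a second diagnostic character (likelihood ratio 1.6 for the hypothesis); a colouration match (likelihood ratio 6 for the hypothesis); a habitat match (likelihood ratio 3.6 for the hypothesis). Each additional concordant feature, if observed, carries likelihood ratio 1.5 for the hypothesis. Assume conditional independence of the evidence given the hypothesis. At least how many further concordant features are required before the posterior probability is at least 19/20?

Prior odds = (1/11)/(10/11) = 0.1.
Combined Bayes factor of the evidence already in hand = 1.6 × 6 × 3.6 = 34.56.
Odds after that evidence = 0.1 × 34.56 = 3.456.
Target odds = 0.95/0.05 = 19.
Need 1.5ⁿ ≥ 19 ÷ 3.456 = 2375/432.
1.5⁴ = 5.0625 falls short of 2375/432 but 1.5⁵ = 7.59375 reaches it, so n = 5.

5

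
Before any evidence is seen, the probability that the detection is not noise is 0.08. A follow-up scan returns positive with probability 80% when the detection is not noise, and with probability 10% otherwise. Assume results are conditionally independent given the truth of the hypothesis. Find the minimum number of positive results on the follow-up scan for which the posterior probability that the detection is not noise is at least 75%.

Prior odds: 0.08 ÷ 0.92 = 2/23.
Likelihood ratio of a positive result = 0.8/0.1 = 8.
Target posterior odds = 0.75/0.25 = 3.
Need (2/23) × 8ⁿ ≥ 3, i.e. 8ⁿ ≥ 34.5.
8¹ = 8 falls short of 34.5 but 8² = 64 reaches it, so n = 2.

2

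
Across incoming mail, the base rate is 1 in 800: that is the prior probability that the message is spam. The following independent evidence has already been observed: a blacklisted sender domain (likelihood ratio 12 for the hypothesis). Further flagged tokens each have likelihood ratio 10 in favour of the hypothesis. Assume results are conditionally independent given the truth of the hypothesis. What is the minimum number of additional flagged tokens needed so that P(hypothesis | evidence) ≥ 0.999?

5

Prior odds = 0.00125/0.99875 = 1/799.
Bayes factor of the evidence already in hand = 12.
Odds after that evidence = (1/799) × 12 = 12/799.
Target odds = 0.999/0.001 = 999.
Need 10ⁿ ≥ 999 ÷ (12/799) = 66516.75.
10⁴ = 10000 falls short of 66516.75 but 10⁵ = 100000 reaches it, so n = 5.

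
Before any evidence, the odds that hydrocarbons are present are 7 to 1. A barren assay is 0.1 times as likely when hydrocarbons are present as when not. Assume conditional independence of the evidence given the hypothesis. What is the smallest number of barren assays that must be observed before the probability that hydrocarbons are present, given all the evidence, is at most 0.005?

Prior odds = 7.
Likelihood ratio per barren assay = 0.1.
Target odds: 0.005 ÷ 0.995 = 1/199.
Require 0.1ⁿ ≤ 1/199 ÷ 7 = 1/1393.
0.1³ = 0.001 is still above 1/1393 but 0.1⁴ = 0.0001 is at or below it, so n = 4.

4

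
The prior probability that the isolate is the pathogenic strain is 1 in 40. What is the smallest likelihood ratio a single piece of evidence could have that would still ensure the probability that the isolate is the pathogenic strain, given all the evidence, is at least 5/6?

Prior odds = 0.025/0.975 = 1/39.
Target odds = (5/6)/(1/6) = 5.
Required Bayes factor = 5 ÷ (1/39) = 195.

195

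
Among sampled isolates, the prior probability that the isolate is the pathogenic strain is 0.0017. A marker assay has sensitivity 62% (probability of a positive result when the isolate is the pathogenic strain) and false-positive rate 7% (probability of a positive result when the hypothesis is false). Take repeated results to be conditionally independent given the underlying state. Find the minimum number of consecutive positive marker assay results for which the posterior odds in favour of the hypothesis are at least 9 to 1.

4

Prior odds: 0.0017 ÷ 0.9983 = 17/9983.
Likelihood ratio of a positive result = 0.62/0.07 = 62/7.
Target odds = 9.
Require (62/7)ⁿ ≥ 9 ÷ (17/9983) = 89847/17.
(62/7)³ = 238328/343 falls short of 89847/17 but (62/7)⁴ = 14776336/2401 reaches it, so n = 4.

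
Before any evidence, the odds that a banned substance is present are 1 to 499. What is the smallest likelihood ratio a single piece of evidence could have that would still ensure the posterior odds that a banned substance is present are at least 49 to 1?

24451

Prior odds = 1/499.
Target odds = 49.
Required Bayes factor = 49 ÷ (1/499) = 24451.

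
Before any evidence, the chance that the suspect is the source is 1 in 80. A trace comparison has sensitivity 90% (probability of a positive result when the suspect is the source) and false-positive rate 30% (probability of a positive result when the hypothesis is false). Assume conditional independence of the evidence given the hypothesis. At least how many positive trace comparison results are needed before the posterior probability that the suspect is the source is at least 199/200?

Prior odds: 0.0125 ÷ 0.9875 = 1/79.
Likelihood ratio of a positive result = 0.9/0.3 = 3.
Target posterior odds = 0.995/0.005 = 199.
Require 3ⁿ ≥ 199 ÷ (1/79) = 15721.
3⁸ = 6561 falls short of 15721 but 3⁹ = 19683 reaches it, so n = 9.

9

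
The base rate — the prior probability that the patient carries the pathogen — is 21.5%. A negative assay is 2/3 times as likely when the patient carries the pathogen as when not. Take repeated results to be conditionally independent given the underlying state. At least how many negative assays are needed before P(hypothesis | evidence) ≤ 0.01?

Prior odds: 0.215 ÷ 0.785 = 43/157.
Likelihood ratio per negative assay = 2/3.
Target posterior odds = 0.01/0.99 = 1/99.
Require (2/3)ⁿ ≤ 1/99 ÷ (43/157) = 157/4257.
(2/3)⁸ = 256/6561 is still above 157/4257 but (2/3)⁹ = 512/19683 is at or below it, so n = 9.

9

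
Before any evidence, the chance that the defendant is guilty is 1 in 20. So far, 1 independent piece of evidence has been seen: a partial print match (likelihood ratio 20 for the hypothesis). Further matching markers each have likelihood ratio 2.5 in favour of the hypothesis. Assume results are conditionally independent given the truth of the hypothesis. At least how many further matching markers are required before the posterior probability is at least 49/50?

5

Prior odds = 0.05/0.95 = 1/19.
Bayes factor of the evidence already in hand = 20.
Odds after that evidence = (1/19) × 20 = 20/19.
Target odds = 0.98/0.02 = 49.
Need 2.5ⁿ ≥ 49 ÷ (20/19) = 46.55.
2.5⁴ = 39.0625 falls short of 46.55 but 2.5⁵ = 97.65625 reaches it, so n = 5.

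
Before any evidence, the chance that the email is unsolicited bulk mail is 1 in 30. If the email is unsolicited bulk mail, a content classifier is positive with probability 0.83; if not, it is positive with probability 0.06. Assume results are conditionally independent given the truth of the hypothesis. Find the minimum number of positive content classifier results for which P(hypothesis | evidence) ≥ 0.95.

3

Prior odds: (1/30) ÷ (29/30) = 1/29.
Likelihood ratio of a positive = 0.83/0.06 = 83/6.
Target odds: 0.95 ÷ 0.05 = 19.
Need (1/29) × (83/6)ⁿ ≥ 19, i.e. (83/6)ⁿ ≥ 551.
(83/6)² = 6889/36 falls short of 551 but (83/6)³ = 571787/216 reaches it, so n = 3.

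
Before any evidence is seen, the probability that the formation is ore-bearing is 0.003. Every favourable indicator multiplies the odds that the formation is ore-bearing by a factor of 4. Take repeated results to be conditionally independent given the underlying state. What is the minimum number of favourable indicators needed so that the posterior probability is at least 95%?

Prior odds = 0.003/0.997 = 3/997.
Likelihood ratio per favourable indicator = 4.
Target odds: 0.95 ÷ 0.05 = 19.
Require 4ⁿ ≥ 19 ÷ (3/997) = 18943/3.
4⁶ = 4096 falls short of 18943/3 but 4⁷ = 16384 reaches it, so n = 7.

7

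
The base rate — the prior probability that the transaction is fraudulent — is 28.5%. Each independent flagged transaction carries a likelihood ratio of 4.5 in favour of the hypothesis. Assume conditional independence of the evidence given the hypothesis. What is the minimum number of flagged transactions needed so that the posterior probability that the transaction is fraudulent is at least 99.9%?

Prior odds: 0.285 ÷ 0.715 = 57/143.
Likelihood ratio per flagged transaction = 4.5.
Target posterior odds = 0.999/0.001 = 999.
Require 4.5ⁿ ≥ 999 ÷ (57/143) = 47619/19.
4.5⁵ = 1845.28125 falls short of 47619/19 but 4.5⁶ = 8303.765625 reaches it, so n = 6.

6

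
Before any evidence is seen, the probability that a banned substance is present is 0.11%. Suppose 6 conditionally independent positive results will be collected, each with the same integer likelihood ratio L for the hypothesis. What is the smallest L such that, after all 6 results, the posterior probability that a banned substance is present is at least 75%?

Prior odds = 0.0011/0.9989 = 11/9989.
Target odds = 0.75/0.25 = 3.
Need L⁶ ≥ 3 ÷ (11/9989) = 29967/11.
3⁶ = 729 < 29967/11 ≤ 4096 = 4⁶, so L = 4.

4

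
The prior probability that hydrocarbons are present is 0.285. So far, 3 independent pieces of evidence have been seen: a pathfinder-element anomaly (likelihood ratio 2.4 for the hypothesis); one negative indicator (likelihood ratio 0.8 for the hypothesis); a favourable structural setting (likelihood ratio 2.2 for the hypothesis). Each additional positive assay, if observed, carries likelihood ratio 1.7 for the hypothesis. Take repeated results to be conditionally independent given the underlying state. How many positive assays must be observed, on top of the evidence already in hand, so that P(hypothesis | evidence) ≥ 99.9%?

Prior odds = 0.285/0.715 = 57/143.
Combined Bayes factor of the evidence already in hand = 2.4 × 0.8 × 2.2 = 4.224.
Odds after that evidence = (57/143) × 4.224 = 2736/1625.
Target odds = 0.999/0.001 = 999.
Need 1.7ⁿ ≥ 999 ÷ (2736/1625) = 180375/304.
1.7¹² ≈582.622 falls short of 180375/304 but 1.7¹³ ≈990.458 reaches it, so n = 13.

13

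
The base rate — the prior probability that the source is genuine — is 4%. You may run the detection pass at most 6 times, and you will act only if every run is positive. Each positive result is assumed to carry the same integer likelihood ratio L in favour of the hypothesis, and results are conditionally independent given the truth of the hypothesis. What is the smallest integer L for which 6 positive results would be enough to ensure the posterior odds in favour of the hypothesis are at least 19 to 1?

Prior odds = 0.04/0.96 = 1/24.
Target odds = 19.
Need L⁶ ≥ 19 ÷ (1/24) = 456.
2⁶ = 64 < 456 ≤ 729 = 3⁶, so L = 3.

3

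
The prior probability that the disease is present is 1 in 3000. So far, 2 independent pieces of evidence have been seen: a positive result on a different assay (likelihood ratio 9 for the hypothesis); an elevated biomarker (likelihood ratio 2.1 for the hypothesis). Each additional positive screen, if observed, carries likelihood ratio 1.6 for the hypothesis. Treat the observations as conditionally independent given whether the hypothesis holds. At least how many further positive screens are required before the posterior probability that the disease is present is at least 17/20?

15

Prior odds = (1/3000)/(2999/3000) = 1/2999.
Combined Bayes factor of the evidence already in hand = 9 × 2.1 = 18.9.
Odds after that evidence = (1/2999) × 18.9 = 189/29990.
Target odds = 0.85/0.15 = 17/3.
Need 1.6ⁿ ≥ 17/3 ÷ (189/29990) = 509830/567.
1.6¹⁴ ≈720.576 falls short of 509830/567 but 1.6¹⁵ ≈1152.92 reaches it, so n = 15.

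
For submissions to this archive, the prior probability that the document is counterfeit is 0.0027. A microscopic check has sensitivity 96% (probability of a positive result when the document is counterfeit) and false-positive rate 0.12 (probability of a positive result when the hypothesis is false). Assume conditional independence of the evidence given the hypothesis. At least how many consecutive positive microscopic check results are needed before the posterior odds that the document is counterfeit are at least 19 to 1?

Prior odds = 0.0027/0.9973 = 27/9973.
Likelihood ratio of a positive result = 0.96/0.12 = 8.
Target odds = 19.
Need (27/9973) × 8ⁿ ≥ 19, i.e. 8ⁿ ≥ 189487/27.
8⁴ = 4096 falls short of 189487/27 but 8⁵ = 32768 reaches it, so n = 5.

5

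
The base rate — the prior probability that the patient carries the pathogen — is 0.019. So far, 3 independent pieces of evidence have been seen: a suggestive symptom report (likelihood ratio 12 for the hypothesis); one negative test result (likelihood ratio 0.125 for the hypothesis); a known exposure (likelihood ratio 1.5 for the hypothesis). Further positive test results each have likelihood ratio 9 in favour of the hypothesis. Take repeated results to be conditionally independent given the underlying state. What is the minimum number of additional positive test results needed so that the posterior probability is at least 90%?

3

Prior odds = 0.019/0.981 = 19/981.
Combined Bayes factor of the evidence already in hand = 12 × 0.125 × 1.5 = 2.25.
Odds after that evidence = (19/981) × 2.25 = 19/436.
Target odds = 0.9/0.1 = 9.
Need 9ⁿ ≥ 9 ÷ (19/436) = 3924/19.
9² = 81 falls short of 3924/19 but 9³ = 729 reaches it, so n = 3.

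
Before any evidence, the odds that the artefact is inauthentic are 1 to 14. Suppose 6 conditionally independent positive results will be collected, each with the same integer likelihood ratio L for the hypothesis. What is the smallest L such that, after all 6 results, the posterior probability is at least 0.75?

Prior odds = 1/14.
Target odds = 0.75/0.25 = 3.
Need L⁶ ≥ 3 ÷ (1/14) = 42.
1⁶ = 1 < 42 ≤ 64 = 2⁶, so L = 2.

2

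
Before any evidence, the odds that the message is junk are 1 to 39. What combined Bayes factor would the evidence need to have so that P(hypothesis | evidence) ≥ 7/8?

Prior odds = 1/39.
Target odds = 0.875/0.125 = 7.
Required Bayes factor = 7 ÷ (1/39) = 273.

273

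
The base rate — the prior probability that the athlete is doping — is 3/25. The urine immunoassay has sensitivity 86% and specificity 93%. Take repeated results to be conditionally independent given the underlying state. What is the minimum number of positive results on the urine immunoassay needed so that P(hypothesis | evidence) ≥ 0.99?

3

Prior odds: 0.12 ÷ 0.88 = 3/22.
False-positive rate = 1 − 0.93 = 0.07; likelihood ratio of a positive = 0.86/0.07 = 86/7.
Target odds: 0.99 ÷ 0.01 = 99.
Require (86/7)ⁿ ≥ 99 ÷ (3/22) = 726.
(86/7)² = 7396/49 falls short of 726 but (86/7)³ = 636056/343 reaches it, so n = 3.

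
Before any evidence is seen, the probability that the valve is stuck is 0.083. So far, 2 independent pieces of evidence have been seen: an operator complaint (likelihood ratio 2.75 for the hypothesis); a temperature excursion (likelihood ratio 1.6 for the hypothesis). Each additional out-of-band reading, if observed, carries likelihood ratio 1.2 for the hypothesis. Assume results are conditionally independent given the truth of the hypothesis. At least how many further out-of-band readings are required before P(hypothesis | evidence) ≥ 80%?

13

Prior odds = 0.083/0.917 = 83/917.
Combined Bayes factor of the evidence already in hand = 2.75 × 1.6 = 4.4.
Odds after that evidence = (83/917) × 4.4 = 1826/4585.
Target odds = 0.8/0.2 = 4.
Need 1.2ⁿ ≥ 4 ÷ (1826/4585) = 9170/913.
1.2¹² ≈8.9161 falls short of 9170/913 but 1.2¹³ ≈10.6993 reaches it, so n = 13.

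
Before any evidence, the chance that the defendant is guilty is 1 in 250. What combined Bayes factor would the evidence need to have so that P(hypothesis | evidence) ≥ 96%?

Prior odds = 0.004/0.996 = 1/249.
Target odds = 0.96/0.04 = 24.
Required Bayes factor = 24 ÷ (1/249) = 5976.

5976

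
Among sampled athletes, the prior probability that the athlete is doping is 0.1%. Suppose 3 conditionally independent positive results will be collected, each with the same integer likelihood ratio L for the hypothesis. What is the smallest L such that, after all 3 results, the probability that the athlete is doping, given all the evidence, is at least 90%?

21

Prior odds = 0.001/0.999 = 1/999.
Target odds = 0.9/0.1 = 9.
Need L³ ≥ 9 ÷ (1/999) = 8991.
20³ = 8000 < 8991 ≤ 9261 = 21³, so L = 21.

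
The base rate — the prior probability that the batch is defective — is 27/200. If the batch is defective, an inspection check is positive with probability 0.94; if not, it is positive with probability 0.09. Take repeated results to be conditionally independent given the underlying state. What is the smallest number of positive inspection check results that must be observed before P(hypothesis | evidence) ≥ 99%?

Prior odds: 0.135 ÷ 0.865 = 27/173.
Likelihood ratio of a positive = 0.94/0.09 = 94/9.
Target odds: 0.99 ÷ 0.01 = 99.
Need (27/173) × (94/9)ⁿ ≥ 99, i.e. (94/9)ⁿ ≥ 1903/3.
(94/9)² = 8836/81 falls short of 1903/3 but (94/9)³ = 830584/729 reaches it, so n = 3.

3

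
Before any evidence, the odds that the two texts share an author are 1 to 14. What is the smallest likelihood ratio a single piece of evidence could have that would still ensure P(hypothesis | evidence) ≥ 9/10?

Prior odds = 1/14.
Target odds = 0.9/0.1 = 9.
Required Bayes factor = 9 ÷ (1/14) = 126.

126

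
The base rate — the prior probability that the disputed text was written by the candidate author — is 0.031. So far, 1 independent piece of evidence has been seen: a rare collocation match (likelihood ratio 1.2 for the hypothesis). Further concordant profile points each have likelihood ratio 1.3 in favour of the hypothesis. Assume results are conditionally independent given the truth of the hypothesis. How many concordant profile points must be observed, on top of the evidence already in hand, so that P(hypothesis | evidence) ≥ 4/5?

18

Prior odds = 0.031/0.969 = 31/969.
Bayes factor of the evidence already in hand = 1.2.
Odds after that evidence = (31/969) × 1.2 = 62/1615.
Target odds = 0.8/0.2 = 4.
Need 1.3ⁿ ≥ 4 ÷ (62/1615) = 3230/31.
1.3¹⁷ ≈86.5042 falls short of 3230/31 but 1.3¹⁸ ≈112.455 reaches it, so n = 18.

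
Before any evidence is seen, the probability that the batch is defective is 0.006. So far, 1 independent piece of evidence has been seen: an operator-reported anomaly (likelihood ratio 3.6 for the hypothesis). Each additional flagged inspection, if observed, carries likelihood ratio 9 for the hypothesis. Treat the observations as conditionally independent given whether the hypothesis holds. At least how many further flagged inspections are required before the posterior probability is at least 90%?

Prior odds = 0.006/0.994 = 3/497.
Bayes factor of the evidence already in hand = 3.6.
Odds after that evidence = (3/497) × 3.6 = 54/2485.
Target odds = 0.9/0.1 = 9.
Need 9ⁿ ≥ 9 ÷ (54/2485) = 2485/6.
9² = 81 falls short of 2485/6 but 9³ = 729 reaches it, so n = 3.

3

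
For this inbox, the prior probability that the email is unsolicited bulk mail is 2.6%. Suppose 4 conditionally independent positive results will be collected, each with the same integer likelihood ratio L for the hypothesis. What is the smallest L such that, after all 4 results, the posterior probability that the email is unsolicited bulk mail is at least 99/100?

8

Prior odds = 0.026/0.974 = 13/487.
Target odds = 0.99/0.01 = 99.
Need L⁴ ≥ 99 ÷ (13/487) = 48213/13.
7⁴ = 2401 < 48213/13 ≤ 4096 = 8⁴, so L = 8.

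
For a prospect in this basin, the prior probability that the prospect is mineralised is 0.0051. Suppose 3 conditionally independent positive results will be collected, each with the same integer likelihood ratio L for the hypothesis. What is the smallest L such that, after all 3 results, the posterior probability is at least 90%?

13

Prior odds = 0.0051/0.9949 = 51/9949.
Target odds = 0.9/0.1 = 9.
Need L³ ≥ 9 ÷ (51/9949) = 29847/17.
12³ = 1728 < 29847/17 ≤ 2197 = 13³, so L = 13.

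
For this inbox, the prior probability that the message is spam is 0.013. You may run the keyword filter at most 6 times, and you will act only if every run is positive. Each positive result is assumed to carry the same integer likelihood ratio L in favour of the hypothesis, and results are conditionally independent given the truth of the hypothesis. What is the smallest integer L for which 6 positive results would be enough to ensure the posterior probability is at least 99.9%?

Prior odds = 0.013/0.987 = 13/987.
Target odds = 0.999/0.001 = 999.
Need L⁶ ≥ 999 ÷ (13/987) = 986013/13.
6⁶ = 46656 < 986013/13 ≤ 117649 = 7⁶, so L = 7.

7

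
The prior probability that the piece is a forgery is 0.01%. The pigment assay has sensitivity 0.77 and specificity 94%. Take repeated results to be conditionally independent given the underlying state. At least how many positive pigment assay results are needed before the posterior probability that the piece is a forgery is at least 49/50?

6

Prior odds = 0.0001/0.9999 = 1/9999.
False-positive rate = 1 − 0.94 = 0.06; likelihood ratio of a positive = 0.77/0.06 = 77/6.
Target odds: 0.98 ÷ 0.02 = 49.
Require (77/6)ⁿ ≥ 49 ÷ (1/9999) = 489951.
(77/6)⁵ ≈348095 falls short of 489951 but (77/6)⁶ ≈4.46721e+06 reaches it, so n = 6.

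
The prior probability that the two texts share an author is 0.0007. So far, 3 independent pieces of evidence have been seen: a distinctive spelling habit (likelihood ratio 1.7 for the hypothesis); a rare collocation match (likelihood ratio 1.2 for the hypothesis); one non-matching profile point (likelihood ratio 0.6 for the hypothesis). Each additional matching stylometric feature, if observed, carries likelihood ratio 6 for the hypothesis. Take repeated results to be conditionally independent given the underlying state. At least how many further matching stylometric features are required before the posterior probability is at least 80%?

5

Prior odds = 0.0007/0.9993 = 7/9993.
Combined Bayes factor of the evidence already in hand = 1.7 × 1.2 × 0.6 = 1.224.
Odds after that evidence = (7/9993) × 1.224 = 357/416375.
Target odds = 0.8/0.2 = 4.
Need 6ⁿ ≥ 4 ÷ (357/416375) = 1665500/357.
6⁴ = 1296 falls short of 1665500/357 but 6⁵ = 7776 reaches it, so n = 5.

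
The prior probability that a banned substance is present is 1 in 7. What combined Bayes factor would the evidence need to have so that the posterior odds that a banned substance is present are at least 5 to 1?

30

Prior odds = (1/7)/(6/7) = 1/6.
Target odds = 5.
Required Bayes factor = 5 ÷ (1/6) = 30.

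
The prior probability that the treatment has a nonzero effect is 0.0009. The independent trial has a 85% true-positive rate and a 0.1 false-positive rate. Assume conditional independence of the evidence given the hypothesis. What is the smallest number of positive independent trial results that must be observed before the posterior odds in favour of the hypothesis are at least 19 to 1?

5

Prior odds = 0.0009/0.9991 = 9/9991.
Likelihood ratio of a positive result = 0.85/0.1 = 8.5.
Target odds = 19.
Need (9/9991) × 8.5ⁿ ≥ 19, i.e. 8.5ⁿ ≥ 189829/9.
8.5⁴ = 5220.0625 falls short of 189829/9 but 8.5⁵ = 44370.53125 reaches it, so n = 5.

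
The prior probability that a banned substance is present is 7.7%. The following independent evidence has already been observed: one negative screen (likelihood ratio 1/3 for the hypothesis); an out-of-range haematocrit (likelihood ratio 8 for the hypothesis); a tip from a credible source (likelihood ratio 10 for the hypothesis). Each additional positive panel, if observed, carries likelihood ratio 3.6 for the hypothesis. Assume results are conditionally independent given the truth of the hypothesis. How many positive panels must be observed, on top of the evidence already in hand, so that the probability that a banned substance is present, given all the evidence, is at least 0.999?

Prior odds = 0.077/0.923 = 77/923.
Combined Bayes factor of the evidence already in hand = (1/3) × 8 × 10 = 80/3.
Odds after that evidence = (77/923) × 80/3 = 6160/2769.
Target odds = 0.999/0.001 = 999.
Need 3.6ⁿ ≥ 999 ÷ (6160/2769) = 2766231/6160.
3.6⁴ = 167.9616 falls short of 2766231/6160 but 3.6⁵ = 604.66176 reaches it, so n = 5.

5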